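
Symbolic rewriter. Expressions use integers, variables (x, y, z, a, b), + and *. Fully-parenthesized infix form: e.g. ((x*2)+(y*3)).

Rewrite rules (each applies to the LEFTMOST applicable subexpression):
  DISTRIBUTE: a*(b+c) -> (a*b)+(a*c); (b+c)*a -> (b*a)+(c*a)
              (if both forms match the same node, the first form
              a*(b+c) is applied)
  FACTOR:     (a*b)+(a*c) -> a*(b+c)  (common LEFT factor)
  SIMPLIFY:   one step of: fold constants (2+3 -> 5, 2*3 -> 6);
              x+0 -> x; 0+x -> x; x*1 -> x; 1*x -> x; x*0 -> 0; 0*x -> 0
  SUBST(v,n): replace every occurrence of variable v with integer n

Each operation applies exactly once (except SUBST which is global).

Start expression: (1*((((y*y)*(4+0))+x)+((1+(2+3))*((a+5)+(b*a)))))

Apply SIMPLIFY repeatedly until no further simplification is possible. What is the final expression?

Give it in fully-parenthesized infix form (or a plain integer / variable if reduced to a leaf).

Start: (1*((((y*y)*(4+0))+x)+((1+(2+3))*((a+5)+(b*a)))))
Step 1: at root: (1*((((y*y)*(4+0))+x)+((1+(2+3))*((a+5)+(b*a))))) -> ((((y*y)*(4+0))+x)+((1+(2+3))*((a+5)+(b*a)))); overall: (1*((((y*y)*(4+0))+x)+((1+(2+3))*((a+5)+(b*a))))) -> ((((y*y)*(4+0))+x)+((1+(2+3))*((a+5)+(b*a))))
Step 2: at LLR: (4+0) -> 4; overall: ((((y*y)*(4+0))+x)+((1+(2+3))*((a+5)+(b*a)))) -> ((((y*y)*4)+x)+((1+(2+3))*((a+5)+(b*a))))
Step 3: at RLR: (2+3) -> 5; overall: ((((y*y)*4)+x)+((1+(2+3))*((a+5)+(b*a)))) -> ((((y*y)*4)+x)+((1+5)*((a+5)+(b*a))))
Step 4: at RL: (1+5) -> 6; overall: ((((y*y)*4)+x)+((1+5)*((a+5)+(b*a)))) -> ((((y*y)*4)+x)+(6*((a+5)+(b*a))))
Fixed point: ((((y*y)*4)+x)+(6*((a+5)+(b*a))))

Answer: ((((y*y)*4)+x)+(6*((a+5)+(b*a))))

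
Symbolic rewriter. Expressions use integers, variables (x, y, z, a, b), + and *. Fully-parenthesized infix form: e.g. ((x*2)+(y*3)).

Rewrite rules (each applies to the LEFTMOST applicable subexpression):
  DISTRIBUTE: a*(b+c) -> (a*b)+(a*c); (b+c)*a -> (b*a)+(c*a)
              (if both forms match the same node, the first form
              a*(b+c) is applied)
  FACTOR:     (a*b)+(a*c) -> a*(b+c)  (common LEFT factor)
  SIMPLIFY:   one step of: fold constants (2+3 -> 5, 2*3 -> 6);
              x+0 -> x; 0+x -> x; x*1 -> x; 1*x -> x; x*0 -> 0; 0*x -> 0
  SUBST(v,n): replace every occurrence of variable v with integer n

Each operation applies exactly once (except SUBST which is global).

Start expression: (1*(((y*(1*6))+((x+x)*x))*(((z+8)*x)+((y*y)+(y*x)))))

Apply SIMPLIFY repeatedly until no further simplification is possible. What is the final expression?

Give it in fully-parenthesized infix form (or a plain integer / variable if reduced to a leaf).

Answer: (((y*6)+((x+x)*x))*(((z+8)*x)+((y*y)+(y*x))))

Derivation:
Start: (1*(((y*(1*6))+((x+x)*x))*(((z+8)*x)+((y*y)+(y*x)))))
Step 1: at root: (1*(((y*(1*6))+((x+x)*x))*(((z+8)*x)+((y*y)+(y*x))))) -> (((y*(1*6))+((x+x)*x))*(((z+8)*x)+((y*y)+(y*x)))); overall: (1*(((y*(1*6))+((x+x)*x))*(((z+8)*x)+((y*y)+(y*x))))) -> (((y*(1*6))+((x+x)*x))*(((z+8)*x)+((y*y)+(y*x))))
Step 2: at LLR: (1*6) -> 6; overall: (((y*(1*6))+((x+x)*x))*(((z+8)*x)+((y*y)+(y*x)))) -> (((y*6)+((x+x)*x))*(((z+8)*x)+((y*y)+(y*x))))
Fixed point: (((y*6)+((x+x)*x))*(((z+8)*x)+((y*y)+(y*x))))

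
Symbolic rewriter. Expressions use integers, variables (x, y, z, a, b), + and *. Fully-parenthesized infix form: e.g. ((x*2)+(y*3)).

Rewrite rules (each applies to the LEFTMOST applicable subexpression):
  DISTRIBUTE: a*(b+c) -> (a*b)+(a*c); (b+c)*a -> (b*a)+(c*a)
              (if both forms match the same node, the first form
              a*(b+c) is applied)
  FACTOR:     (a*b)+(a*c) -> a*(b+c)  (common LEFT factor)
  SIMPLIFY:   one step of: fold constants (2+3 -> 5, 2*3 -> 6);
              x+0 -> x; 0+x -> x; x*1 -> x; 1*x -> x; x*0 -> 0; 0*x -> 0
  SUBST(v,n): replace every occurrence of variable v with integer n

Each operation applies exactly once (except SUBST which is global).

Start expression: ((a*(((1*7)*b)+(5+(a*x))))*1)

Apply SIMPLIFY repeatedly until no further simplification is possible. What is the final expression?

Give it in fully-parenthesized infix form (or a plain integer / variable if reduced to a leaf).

Start: ((a*(((1*7)*b)+(5+(a*x))))*1)
Step 1: at root: ((a*(((1*7)*b)+(5+(a*x))))*1) -> (a*(((1*7)*b)+(5+(a*x)))); overall: ((a*(((1*7)*b)+(5+(a*x))))*1) -> (a*(((1*7)*b)+(5+(a*x))))
Step 2: at RLL: (1*7) -> 7; overall: (a*(((1*7)*b)+(5+(a*x)))) -> (a*((7*b)+(5+(a*x))))
Fixed point: (a*((7*b)+(5+(a*x))))

Answer: (a*((7*b)+(5+(a*x))))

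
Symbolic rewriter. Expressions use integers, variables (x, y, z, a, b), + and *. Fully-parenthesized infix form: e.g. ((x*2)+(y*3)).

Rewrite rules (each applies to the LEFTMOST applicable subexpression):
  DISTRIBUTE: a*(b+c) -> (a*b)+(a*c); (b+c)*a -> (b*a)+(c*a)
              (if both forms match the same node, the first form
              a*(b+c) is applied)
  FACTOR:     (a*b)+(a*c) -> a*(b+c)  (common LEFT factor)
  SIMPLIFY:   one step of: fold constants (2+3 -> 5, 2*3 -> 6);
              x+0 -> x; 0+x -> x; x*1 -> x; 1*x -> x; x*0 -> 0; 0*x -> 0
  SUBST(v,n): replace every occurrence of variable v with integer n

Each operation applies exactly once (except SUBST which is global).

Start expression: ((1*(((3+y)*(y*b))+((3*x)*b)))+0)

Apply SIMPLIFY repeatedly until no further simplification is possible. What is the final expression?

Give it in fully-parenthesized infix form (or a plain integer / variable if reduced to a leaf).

Start: ((1*(((3+y)*(y*b))+((3*x)*b)))+0)
Step 1: at root: ((1*(((3+y)*(y*b))+((3*x)*b)))+0) -> (1*(((3+y)*(y*b))+((3*x)*b))); overall: ((1*(((3+y)*(y*b))+((3*x)*b)))+0) -> (1*(((3+y)*(y*b))+((3*x)*b)))
Step 2: at root: (1*(((3+y)*(y*b))+((3*x)*b))) -> (((3+y)*(y*b))+((3*x)*b)); overall: (1*(((3+y)*(y*b))+((3*x)*b))) -> (((3+y)*(y*b))+((3*x)*b))
Fixed point: (((3+y)*(y*b))+((3*x)*b))

Answer: (((3+y)*(y*b))+((3*x)*b))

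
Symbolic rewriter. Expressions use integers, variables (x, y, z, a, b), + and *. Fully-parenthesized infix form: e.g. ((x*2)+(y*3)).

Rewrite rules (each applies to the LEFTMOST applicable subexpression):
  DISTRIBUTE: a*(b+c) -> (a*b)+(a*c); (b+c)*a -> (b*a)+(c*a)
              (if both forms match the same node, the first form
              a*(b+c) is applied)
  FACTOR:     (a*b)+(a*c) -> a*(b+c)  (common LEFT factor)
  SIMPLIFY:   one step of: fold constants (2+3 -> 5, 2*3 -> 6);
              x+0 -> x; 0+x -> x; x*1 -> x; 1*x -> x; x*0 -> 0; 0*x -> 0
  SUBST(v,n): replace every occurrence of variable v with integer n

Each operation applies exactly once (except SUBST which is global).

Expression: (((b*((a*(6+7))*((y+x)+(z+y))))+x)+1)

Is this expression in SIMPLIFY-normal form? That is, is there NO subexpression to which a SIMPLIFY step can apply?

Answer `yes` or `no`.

Expression: (((b*((a*(6+7))*((y+x)+(z+y))))+x)+1)
Scanning for simplifiable subexpressions (pre-order)...
  at root: (((b*((a*(6+7))*((y+x)+(z+y))))+x)+1) (not simplifiable)
  at L: ((b*((a*(6+7))*((y+x)+(z+y))))+x) (not simplifiable)
  at LL: (b*((a*(6+7))*((y+x)+(z+y)))) (not simplifiable)
  at LLR: ((a*(6+7))*((y+x)+(z+y))) (not simplifiable)
  at LLRL: (a*(6+7)) (not simplifiable)
  at LLRLR: (6+7) (SIMPLIFIABLE)
  at LLRR: ((y+x)+(z+y)) (not simplifiable)
  at LLRRL: (y+x) (not simplifiable)
  at LLRRR: (z+y) (not simplifiable)
Found simplifiable subexpr at path LLRLR: (6+7)
One SIMPLIFY step would give: (((b*((a*13)*((y+x)+(z+y))))+x)+1)
-> NOT in normal form.

Answer: no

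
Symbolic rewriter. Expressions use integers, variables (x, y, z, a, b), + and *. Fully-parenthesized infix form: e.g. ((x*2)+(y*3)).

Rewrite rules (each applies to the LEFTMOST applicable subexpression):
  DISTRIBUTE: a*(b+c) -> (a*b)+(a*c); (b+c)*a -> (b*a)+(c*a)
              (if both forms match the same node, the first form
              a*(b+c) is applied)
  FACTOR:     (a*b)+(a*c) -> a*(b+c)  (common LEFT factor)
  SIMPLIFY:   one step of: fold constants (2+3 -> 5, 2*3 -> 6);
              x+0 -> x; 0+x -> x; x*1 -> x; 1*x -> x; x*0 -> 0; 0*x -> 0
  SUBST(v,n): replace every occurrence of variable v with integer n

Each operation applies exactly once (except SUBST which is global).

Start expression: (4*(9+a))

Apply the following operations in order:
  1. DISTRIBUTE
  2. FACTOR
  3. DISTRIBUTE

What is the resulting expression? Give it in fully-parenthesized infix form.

Answer: ((4*9)+(4*a))

Derivation:
Start: (4*(9+a))
Apply DISTRIBUTE at root (target: (4*(9+a))): (4*(9+a)) -> ((4*9)+(4*a))
Apply FACTOR at root (target: ((4*9)+(4*a))): ((4*9)+(4*a)) -> (4*(9+a))
Apply DISTRIBUTE at root (target: (4*(9+a))): (4*(9+a)) -> ((4*9)+(4*a))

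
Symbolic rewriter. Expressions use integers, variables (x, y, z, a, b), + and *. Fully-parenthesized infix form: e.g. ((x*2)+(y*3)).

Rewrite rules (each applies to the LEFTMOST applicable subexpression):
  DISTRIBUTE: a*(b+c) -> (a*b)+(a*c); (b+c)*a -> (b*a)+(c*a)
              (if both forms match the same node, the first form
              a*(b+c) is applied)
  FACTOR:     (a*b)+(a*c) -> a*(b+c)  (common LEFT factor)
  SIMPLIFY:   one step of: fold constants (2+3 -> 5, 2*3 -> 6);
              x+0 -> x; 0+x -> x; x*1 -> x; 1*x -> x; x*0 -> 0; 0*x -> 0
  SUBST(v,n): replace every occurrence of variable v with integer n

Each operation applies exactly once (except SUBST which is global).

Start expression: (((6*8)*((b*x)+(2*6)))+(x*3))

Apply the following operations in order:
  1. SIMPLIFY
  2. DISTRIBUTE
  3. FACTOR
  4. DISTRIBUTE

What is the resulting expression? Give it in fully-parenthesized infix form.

Answer: (((48*(b*x))+(48*(2*6)))+(x*3))

Derivation:
Start: (((6*8)*((b*x)+(2*6)))+(x*3))
Apply SIMPLIFY at LL (target: (6*8)): (((6*8)*((b*x)+(2*6)))+(x*3)) -> ((48*((b*x)+(2*6)))+(x*3))
Apply DISTRIBUTE at L (target: (48*((b*x)+(2*6)))): ((48*((b*x)+(2*6)))+(x*3)) -> (((48*(b*x))+(48*(2*6)))+(x*3))
Apply FACTOR at L (target: ((48*(b*x))+(48*(2*6)))): (((48*(b*x))+(48*(2*6)))+(x*3)) -> ((48*((b*x)+(2*6)))+(x*3))
Apply DISTRIBUTE at L (target: (48*((b*x)+(2*6)))): ((48*((b*x)+(2*6)))+(x*3)) -> (((48*(b*x))+(48*(2*6)))+(x*3))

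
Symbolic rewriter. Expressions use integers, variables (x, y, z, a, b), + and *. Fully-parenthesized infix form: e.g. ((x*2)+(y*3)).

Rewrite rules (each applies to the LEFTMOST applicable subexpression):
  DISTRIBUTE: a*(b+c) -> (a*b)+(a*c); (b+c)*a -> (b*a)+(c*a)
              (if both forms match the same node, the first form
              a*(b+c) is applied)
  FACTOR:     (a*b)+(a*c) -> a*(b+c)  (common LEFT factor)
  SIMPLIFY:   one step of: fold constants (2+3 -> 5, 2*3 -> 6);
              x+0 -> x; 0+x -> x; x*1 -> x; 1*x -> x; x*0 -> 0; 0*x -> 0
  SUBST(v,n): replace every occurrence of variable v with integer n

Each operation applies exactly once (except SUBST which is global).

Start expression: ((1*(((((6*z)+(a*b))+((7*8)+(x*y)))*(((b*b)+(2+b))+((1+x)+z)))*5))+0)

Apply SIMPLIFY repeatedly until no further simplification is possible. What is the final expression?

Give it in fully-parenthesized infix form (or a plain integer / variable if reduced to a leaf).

Start: ((1*(((((6*z)+(a*b))+((7*8)+(x*y)))*(((b*b)+(2+b))+((1+x)+z)))*5))+0)
Step 1: at root: ((1*(((((6*z)+(a*b))+((7*8)+(x*y)))*(((b*b)+(2+b))+((1+x)+z)))*5))+0) -> (1*(((((6*z)+(a*b))+((7*8)+(x*y)))*(((b*b)+(2+b))+((1+x)+z)))*5)); overall: ((1*(((((6*z)+(a*b))+((7*8)+(x*y)))*(((b*b)+(2+b))+((1+x)+z)))*5))+0) -> (1*(((((6*z)+(a*b))+((7*8)+(x*y)))*(((b*b)+(2+b))+((1+x)+z)))*5))
Step 2: at root: (1*(((((6*z)+(a*b))+((7*8)+(x*y)))*(((b*b)+(2+b))+((1+x)+z)))*5)) -> (((((6*z)+(a*b))+((7*8)+(x*y)))*(((b*b)+(2+b))+((1+x)+z)))*5); overall: (1*(((((6*z)+(a*b))+((7*8)+(x*y)))*(((b*b)+(2+b))+((1+x)+z)))*5)) -> (((((6*z)+(a*b))+((7*8)+(x*y)))*(((b*b)+(2+b))+((1+x)+z)))*5)
Step 3: at LLRL: (7*8) -> 56; overall: (((((6*z)+(a*b))+((7*8)+(x*y)))*(((b*b)+(2+b))+((1+x)+z)))*5) -> (((((6*z)+(a*b))+(56+(x*y)))*(((b*b)+(2+b))+((1+x)+z)))*5)
Fixed point: (((((6*z)+(a*b))+(56+(x*y)))*(((b*b)+(2+b))+((1+x)+z)))*5)

Answer: (((((6*z)+(a*b))+(56+(x*y)))*(((b*b)+(2+b))+((1+x)+z)))*5)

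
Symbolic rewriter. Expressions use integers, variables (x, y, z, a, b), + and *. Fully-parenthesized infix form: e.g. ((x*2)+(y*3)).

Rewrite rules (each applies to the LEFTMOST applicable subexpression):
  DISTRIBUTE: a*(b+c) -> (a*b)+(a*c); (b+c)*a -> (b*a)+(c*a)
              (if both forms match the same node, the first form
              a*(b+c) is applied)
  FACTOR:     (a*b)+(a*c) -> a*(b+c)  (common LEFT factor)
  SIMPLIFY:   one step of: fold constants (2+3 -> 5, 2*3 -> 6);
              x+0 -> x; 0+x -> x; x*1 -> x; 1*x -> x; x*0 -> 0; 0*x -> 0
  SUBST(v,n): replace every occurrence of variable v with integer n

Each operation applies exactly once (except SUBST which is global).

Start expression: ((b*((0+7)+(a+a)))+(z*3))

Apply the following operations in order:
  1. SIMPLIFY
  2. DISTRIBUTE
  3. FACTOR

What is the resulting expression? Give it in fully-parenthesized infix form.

Start: ((b*((0+7)+(a+a)))+(z*3))
Apply SIMPLIFY at LRL (target: (0+7)): ((b*((0+7)+(a+a)))+(z*3)) -> ((b*(7+(a+a)))+(z*3))
Apply DISTRIBUTE at L (target: (b*(7+(a+a)))): ((b*(7+(a+a)))+(z*3)) -> (((b*7)+(b*(a+a)))+(z*3))
Apply FACTOR at L (target: ((b*7)+(b*(a+a)))): (((b*7)+(b*(a+a)))+(z*3)) -> ((b*(7+(a+a)))+(z*3))

Answer: ((b*(7+(a+a)))+(z*3))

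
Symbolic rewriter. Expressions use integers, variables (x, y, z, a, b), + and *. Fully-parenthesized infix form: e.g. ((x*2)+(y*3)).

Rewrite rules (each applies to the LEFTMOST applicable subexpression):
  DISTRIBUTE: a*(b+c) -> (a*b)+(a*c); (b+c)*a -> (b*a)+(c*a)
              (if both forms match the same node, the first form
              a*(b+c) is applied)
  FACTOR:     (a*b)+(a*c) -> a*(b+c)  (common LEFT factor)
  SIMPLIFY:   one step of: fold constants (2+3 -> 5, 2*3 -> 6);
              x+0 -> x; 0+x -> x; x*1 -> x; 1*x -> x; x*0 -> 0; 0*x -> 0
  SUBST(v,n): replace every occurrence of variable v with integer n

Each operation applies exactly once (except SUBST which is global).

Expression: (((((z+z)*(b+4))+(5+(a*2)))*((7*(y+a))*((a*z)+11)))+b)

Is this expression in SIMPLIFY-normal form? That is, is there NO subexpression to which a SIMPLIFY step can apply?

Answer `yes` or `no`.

Answer: yes

Derivation:
Expression: (((((z+z)*(b+4))+(5+(a*2)))*((7*(y+a))*((a*z)+11)))+b)
Scanning for simplifiable subexpressions (pre-order)...
  at root: (((((z+z)*(b+4))+(5+(a*2)))*((7*(y+a))*((a*z)+11)))+b) (not simplifiable)
  at L: ((((z+z)*(b+4))+(5+(a*2)))*((7*(y+a))*((a*z)+11))) (not simplifiable)
  at LL: (((z+z)*(b+4))+(5+(a*2))) (not simplifiable)
  at LLL: ((z+z)*(b+4)) (not simplifiable)
  at LLLL: (z+z) (not simplifiable)
  at LLLR: (b+4) (not simplifiable)
  at LLR: (5+(a*2)) (not simplifiable)
  at LLRR: (a*2) (not simplifiable)
  at LR: ((7*(y+a))*((a*z)+11)) (not simplifiable)
  at LRL: (7*(y+a)) (not simplifiable)
  at LRLR: (y+a) (not simplifiable)
  at LRR: ((a*z)+11) (not simplifiable)
  at LRRL: (a*z) (not simplifiable)
Result: no simplifiable subexpression found -> normal form.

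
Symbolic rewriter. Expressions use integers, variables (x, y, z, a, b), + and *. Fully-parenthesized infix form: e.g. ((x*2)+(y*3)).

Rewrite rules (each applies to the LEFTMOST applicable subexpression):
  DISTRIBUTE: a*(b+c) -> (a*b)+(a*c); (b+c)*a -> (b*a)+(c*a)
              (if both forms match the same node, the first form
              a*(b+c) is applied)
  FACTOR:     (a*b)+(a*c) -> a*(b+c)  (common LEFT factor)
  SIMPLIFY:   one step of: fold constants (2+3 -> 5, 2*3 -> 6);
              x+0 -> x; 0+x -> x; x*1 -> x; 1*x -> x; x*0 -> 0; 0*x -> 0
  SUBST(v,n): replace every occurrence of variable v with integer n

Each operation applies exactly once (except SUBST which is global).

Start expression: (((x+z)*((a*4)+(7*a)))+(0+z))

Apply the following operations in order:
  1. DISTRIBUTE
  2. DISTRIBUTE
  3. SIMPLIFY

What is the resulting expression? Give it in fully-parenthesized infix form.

Answer: ((((x*(a*4))+(z*(a*4)))+((x+z)*(7*a)))+z)

Derivation:
Start: (((x+z)*((a*4)+(7*a)))+(0+z))
Apply DISTRIBUTE at L (target: ((x+z)*((a*4)+(7*a)))): (((x+z)*((a*4)+(7*a)))+(0+z)) -> ((((x+z)*(a*4))+((x+z)*(7*a)))+(0+z))
Apply DISTRIBUTE at LL (target: ((x+z)*(a*4))): ((((x+z)*(a*4))+((x+z)*(7*a)))+(0+z)) -> ((((x*(a*4))+(z*(a*4)))+((x+z)*(7*a)))+(0+z))
Apply SIMPLIFY at R (target: (0+z)): ((((x*(a*4))+(z*(a*4)))+((x+z)*(7*a)))+(0+z)) -> ((((x*(a*4))+(z*(a*4)))+((x+z)*(7*a)))+z)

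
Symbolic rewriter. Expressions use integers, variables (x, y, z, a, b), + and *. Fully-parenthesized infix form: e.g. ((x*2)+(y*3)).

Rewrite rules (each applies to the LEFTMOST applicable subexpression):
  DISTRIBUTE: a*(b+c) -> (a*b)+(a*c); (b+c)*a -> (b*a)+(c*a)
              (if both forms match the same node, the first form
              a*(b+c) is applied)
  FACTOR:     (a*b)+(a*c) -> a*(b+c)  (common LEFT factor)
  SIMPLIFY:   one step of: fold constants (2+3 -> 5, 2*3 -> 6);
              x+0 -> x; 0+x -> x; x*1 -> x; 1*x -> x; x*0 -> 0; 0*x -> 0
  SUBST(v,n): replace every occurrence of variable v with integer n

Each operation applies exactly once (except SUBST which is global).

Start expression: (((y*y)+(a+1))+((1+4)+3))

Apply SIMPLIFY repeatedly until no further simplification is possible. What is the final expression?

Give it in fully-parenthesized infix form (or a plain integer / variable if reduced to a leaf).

Answer: (((y*y)+(a+1))+8)

Derivation:
Start: (((y*y)+(a+1))+((1+4)+3))
Step 1: at RL: (1+4) -> 5; overall: (((y*y)+(a+1))+((1+4)+3)) -> (((y*y)+(a+1))+(5+3))
Step 2: at R: (5+3) -> 8; overall: (((y*y)+(a+1))+(5+3)) -> (((y*y)+(a+1))+8)
Fixed point: (((y*y)+(a+1))+8)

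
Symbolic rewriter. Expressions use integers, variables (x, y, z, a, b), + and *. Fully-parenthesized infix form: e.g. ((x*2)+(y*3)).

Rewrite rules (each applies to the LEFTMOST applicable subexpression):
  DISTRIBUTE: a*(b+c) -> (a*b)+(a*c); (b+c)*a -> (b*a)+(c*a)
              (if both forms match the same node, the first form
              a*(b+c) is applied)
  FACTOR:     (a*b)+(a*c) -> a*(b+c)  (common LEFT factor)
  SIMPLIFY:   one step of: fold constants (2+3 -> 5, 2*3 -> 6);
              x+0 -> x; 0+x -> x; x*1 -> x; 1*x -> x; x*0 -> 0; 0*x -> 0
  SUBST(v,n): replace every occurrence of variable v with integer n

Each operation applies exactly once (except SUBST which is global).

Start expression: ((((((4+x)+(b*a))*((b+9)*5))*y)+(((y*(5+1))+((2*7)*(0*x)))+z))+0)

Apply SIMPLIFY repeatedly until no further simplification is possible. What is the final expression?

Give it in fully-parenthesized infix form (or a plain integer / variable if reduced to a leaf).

Start: ((((((4+x)+(b*a))*((b+9)*5))*y)+(((y*(5+1))+((2*7)*(0*x)))+z))+0)
Step 1: at root: ((((((4+x)+(b*a))*((b+9)*5))*y)+(((y*(5+1))+((2*7)*(0*x)))+z))+0) -> (((((4+x)+(b*a))*((b+9)*5))*y)+(((y*(5+1))+((2*7)*(0*x)))+z)); overall: ((((((4+x)+(b*a))*((b+9)*5))*y)+(((y*(5+1))+((2*7)*(0*x)))+z))+0) -> (((((4+x)+(b*a))*((b+9)*5))*y)+(((y*(5+1))+((2*7)*(0*x)))+z))
Step 2: at RLLR: (5+1) -> 6; overall: (((((4+x)+(b*a))*((b+9)*5))*y)+(((y*(5+1))+((2*7)*(0*x)))+z)) -> (((((4+x)+(b*a))*((b+9)*5))*y)+(((y*6)+((2*7)*(0*x)))+z))
Step 3: at RLRL: (2*7) -> 14; overall: (((((4+x)+(b*a))*((b+9)*5))*y)+(((y*6)+((2*7)*(0*x)))+z)) -> (((((4+x)+(b*a))*((b+9)*5))*y)+(((y*6)+(14*(0*x)))+z))
Step 4: at RLRR: (0*x) -> 0; overall: (((((4+x)+(b*a))*((b+9)*5))*y)+(((y*6)+(14*(0*x)))+z)) -> (((((4+x)+(b*a))*((b+9)*5))*y)+(((y*6)+(14*0))+z))
Step 5: at RLR: (14*0) -> 0; overall: (((((4+x)+(b*a))*((b+9)*5))*y)+(((y*6)+(14*0))+z)) -> (((((4+x)+(b*a))*((b+9)*5))*y)+(((y*6)+0)+z))
Step 6: at RL: ((y*6)+0) -> (y*6); overall: (((((4+x)+(b*a))*((b+9)*5))*y)+(((y*6)+0)+z)) -> (((((4+x)+(b*a))*((b+9)*5))*y)+((y*6)+z))
Fixed point: (((((4+x)+(b*a))*((b+9)*5))*y)+((y*6)+z))

Answer: (((((4+x)+(b*a))*((b+9)*5))*y)+((y*6)+z))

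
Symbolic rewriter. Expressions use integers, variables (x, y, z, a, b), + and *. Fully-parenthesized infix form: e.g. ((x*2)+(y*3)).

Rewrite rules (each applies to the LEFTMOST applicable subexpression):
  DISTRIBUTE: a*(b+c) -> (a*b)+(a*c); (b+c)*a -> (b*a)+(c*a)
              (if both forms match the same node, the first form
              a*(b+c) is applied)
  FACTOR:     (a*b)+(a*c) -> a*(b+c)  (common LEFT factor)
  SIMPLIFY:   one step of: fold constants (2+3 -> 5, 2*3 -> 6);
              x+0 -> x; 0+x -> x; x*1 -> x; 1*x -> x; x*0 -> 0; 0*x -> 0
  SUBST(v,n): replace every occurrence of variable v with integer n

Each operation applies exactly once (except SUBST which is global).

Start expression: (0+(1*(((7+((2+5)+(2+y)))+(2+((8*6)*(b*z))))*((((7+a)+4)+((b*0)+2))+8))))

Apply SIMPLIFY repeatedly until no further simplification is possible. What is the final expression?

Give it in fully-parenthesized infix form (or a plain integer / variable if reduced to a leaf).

Start: (0+(1*(((7+((2+5)+(2+y)))+(2+((8*6)*(b*z))))*((((7+a)+4)+((b*0)+2))+8))))
Step 1: at root: (0+(1*(((7+((2+5)+(2+y)))+(2+((8*6)*(b*z))))*((((7+a)+4)+((b*0)+2))+8)))) -> (1*(((7+((2+5)+(2+y)))+(2+((8*6)*(b*z))))*((((7+a)+4)+((b*0)+2))+8))); overall: (0+(1*(((7+((2+5)+(2+y)))+(2+((8*6)*(b*z))))*((((7+a)+4)+((b*0)+2))+8)))) -> (1*(((7+((2+5)+(2+y)))+(2+((8*6)*(b*z))))*((((7+a)+4)+((b*0)+2))+8)))
Step 2: at root: (1*(((7+((2+5)+(2+y)))+(2+((8*6)*(b*z))))*((((7+a)+4)+((b*0)+2))+8))) -> (((7+((2+5)+(2+y)))+(2+((8*6)*(b*z))))*((((7+a)+4)+((b*0)+2))+8)); overall: (1*(((7+((2+5)+(2+y)))+(2+((8*6)*(b*z))))*((((7+a)+4)+((b*0)+2))+8))) -> (((7+((2+5)+(2+y)))+(2+((8*6)*(b*z))))*((((7+a)+4)+((b*0)+2))+8))
Step 3: at LLRL: (2+5) -> 7; overall: (((7+((2+5)+(2+y)))+(2+((8*6)*(b*z))))*((((7+a)+4)+((b*0)+2))+8)) -> (((7+(7+(2+y)))+(2+((8*6)*(b*z))))*((((7+a)+4)+((b*0)+2))+8))
Step 4: at LRRL: (8*6) -> 48; overall: (((7+(7+(2+y)))+(2+((8*6)*(b*z))))*((((7+a)+4)+((b*0)+2))+8)) -> (((7+(7+(2+y)))+(2+(48*(b*z))))*((((7+a)+4)+((b*0)+2))+8))
Step 5: at RLRL: (b*0) -> 0; overall: (((7+(7+(2+y)))+(2+(48*(b*z))))*((((7+a)+4)+((b*0)+2))+8)) -> (((7+(7+(2+y)))+(2+(48*(b*z))))*((((7+a)+4)+(0+2))+8))
Step 6: at RLR: (0+2) -> 2; overall: (((7+(7+(2+y)))+(2+(48*(b*z))))*((((7+a)+4)+(0+2))+8)) -> (((7+(7+(2+y)))+(2+(48*(b*z))))*((((7+a)+4)+2)+8))
Fixed point: (((7+(7+(2+y)))+(2+(48*(b*z))))*((((7+a)+4)+2)+8))

Answer: (((7+(7+(2+y)))+(2+(48*(b*z))))*((((7+a)+4)+2)+8))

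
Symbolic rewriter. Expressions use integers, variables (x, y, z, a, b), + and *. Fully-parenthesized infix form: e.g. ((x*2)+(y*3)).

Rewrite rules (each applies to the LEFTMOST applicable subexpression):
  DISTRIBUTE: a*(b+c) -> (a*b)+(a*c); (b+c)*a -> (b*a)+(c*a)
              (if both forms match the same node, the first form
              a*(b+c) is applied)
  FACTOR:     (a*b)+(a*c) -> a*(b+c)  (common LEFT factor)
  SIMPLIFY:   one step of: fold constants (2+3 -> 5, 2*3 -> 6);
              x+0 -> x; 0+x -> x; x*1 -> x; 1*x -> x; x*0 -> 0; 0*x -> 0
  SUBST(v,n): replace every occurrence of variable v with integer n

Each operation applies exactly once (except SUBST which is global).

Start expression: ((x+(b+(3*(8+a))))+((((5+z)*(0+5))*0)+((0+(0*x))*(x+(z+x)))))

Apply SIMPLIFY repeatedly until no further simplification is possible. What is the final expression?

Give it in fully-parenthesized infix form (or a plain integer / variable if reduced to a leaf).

Answer: (x+(b+(3*(8+a))))

Derivation:
Start: ((x+(b+(3*(8+a))))+((((5+z)*(0+5))*0)+((0+(0*x))*(x+(z+x)))))
Step 1: at RL: (((5+z)*(0+5))*0) -> 0; overall: ((x+(b+(3*(8+a))))+((((5+z)*(0+5))*0)+((0+(0*x))*(x+(z+x))))) -> ((x+(b+(3*(8+a))))+(0+((0+(0*x))*(x+(z+x)))))
Step 2: at R: (0+((0+(0*x))*(x+(z+x)))) -> ((0+(0*x))*(x+(z+x))); overall: ((x+(b+(3*(8+a))))+(0+((0+(0*x))*(x+(z+x))))) -> ((x+(b+(3*(8+a))))+((0+(0*x))*(x+(z+x))))
Step 3: at RL: (0+(0*x)) -> (0*x); overall: ((x+(b+(3*(8+a))))+((0+(0*x))*(x+(z+x)))) -> ((x+(b+(3*(8+a))))+((0*x)*(x+(z+x))))
Step 4: at RL: (0*x) -> 0; overall: ((x+(b+(3*(8+a))))+((0*x)*(x+(z+x)))) -> ((x+(b+(3*(8+a))))+(0*(x+(z+x))))
Step 5: at R: (0*(x+(z+x))) -> 0; overall: ((x+(b+(3*(8+a))))+(0*(x+(z+x)))) -> ((x+(b+(3*(8+a))))+0)
Step 6: at root: ((x+(b+(3*(8+a))))+0) -> (x+(b+(3*(8+a)))); overall: ((x+(b+(3*(8+a))))+0) -> (x+(b+(3*(8+a))))
Fixed point: (x+(b+(3*(8+a))))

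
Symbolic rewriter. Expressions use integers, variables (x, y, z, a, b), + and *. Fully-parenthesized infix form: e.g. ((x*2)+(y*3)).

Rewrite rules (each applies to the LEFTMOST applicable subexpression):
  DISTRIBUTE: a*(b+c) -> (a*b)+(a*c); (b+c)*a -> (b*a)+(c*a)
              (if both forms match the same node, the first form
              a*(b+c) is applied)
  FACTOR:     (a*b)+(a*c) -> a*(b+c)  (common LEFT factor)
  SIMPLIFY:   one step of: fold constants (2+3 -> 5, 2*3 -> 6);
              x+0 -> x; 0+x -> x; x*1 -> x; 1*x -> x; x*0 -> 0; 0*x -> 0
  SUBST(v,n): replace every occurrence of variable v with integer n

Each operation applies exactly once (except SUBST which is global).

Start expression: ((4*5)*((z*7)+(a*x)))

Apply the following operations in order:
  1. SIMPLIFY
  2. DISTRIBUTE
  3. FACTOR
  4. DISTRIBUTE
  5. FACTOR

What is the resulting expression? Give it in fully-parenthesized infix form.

Start: ((4*5)*((z*7)+(a*x)))
Apply SIMPLIFY at L (target: (4*5)): ((4*5)*((z*7)+(a*x))) -> (20*((z*7)+(a*x)))
Apply DISTRIBUTE at root (target: (20*((z*7)+(a*x)))): (20*((z*7)+(a*x))) -> ((20*(z*7))+(20*(a*x)))
Apply FACTOR at root (target: ((20*(z*7))+(20*(a*x)))): ((20*(z*7))+(20*(a*x))) -> (20*((z*7)+(a*x)))
Apply DISTRIBUTE at root (target: (20*((z*7)+(a*x)))): (20*((z*7)+(a*x))) -> ((20*(z*7))+(20*(a*x)))
Apply FACTOR at root (target: ((20*(z*7))+(20*(a*x)))): ((20*(z*7))+(20*(a*x))) -> (20*((z*7)+(a*x)))

Answer: (20*((z*7)+(a*x)))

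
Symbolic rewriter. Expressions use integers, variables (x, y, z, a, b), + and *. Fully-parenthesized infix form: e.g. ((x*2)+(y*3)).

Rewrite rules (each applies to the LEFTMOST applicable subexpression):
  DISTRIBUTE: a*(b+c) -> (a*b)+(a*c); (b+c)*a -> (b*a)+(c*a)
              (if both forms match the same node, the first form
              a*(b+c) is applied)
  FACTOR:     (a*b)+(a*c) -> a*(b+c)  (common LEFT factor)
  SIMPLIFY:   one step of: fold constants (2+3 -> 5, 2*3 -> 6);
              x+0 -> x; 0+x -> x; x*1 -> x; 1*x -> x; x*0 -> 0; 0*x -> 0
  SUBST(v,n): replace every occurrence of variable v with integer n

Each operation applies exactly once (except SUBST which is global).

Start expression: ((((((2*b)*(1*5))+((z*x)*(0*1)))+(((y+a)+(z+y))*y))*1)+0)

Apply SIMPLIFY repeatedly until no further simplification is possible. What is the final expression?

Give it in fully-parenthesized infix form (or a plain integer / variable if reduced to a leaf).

Answer: (((2*b)*5)+(((y+a)+(z+y))*y))

Derivation:
Start: ((((((2*b)*(1*5))+((z*x)*(0*1)))+(((y+a)+(z+y))*y))*1)+0)
Step 1: at root: ((((((2*b)*(1*5))+((z*x)*(0*1)))+(((y+a)+(z+y))*y))*1)+0) -> (((((2*b)*(1*5))+((z*x)*(0*1)))+(((y+a)+(z+y))*y))*1); overall: ((((((2*b)*(1*5))+((z*x)*(0*1)))+(((y+a)+(z+y))*y))*1)+0) -> (((((2*b)*(1*5))+((z*x)*(0*1)))+(((y+a)+(z+y))*y))*1)
Step 2: at root: (((((2*b)*(1*5))+((z*x)*(0*1)))+(((y+a)+(z+y))*y))*1) -> ((((2*b)*(1*5))+((z*x)*(0*1)))+(((y+a)+(z+y))*y)); overall: (((((2*b)*(1*5))+((z*x)*(0*1)))+(((y+a)+(z+y))*y))*1) -> ((((2*b)*(1*5))+((z*x)*(0*1)))+(((y+a)+(z+y))*y))
Step 3: at LLR: (1*5) -> 5; overall: ((((2*b)*(1*5))+((z*x)*(0*1)))+(((y+a)+(z+y))*y)) -> ((((2*b)*5)+((z*x)*(0*1)))+(((y+a)+(z+y))*y))
Step 4: at LRR: (0*1) -> 0; overall: ((((2*b)*5)+((z*x)*(0*1)))+(((y+a)+(z+y))*y)) -> ((((2*b)*5)+((z*x)*0))+(((y+a)+(z+y))*y))
Step 5: at LR: ((z*x)*0) -> 0; overall: ((((2*b)*5)+((z*x)*0))+(((y+a)+(z+y))*y)) -> ((((2*b)*5)+0)+(((y+a)+(z+y))*y))
Step 6: at L: (((2*b)*5)+0) -> ((2*b)*5); overall: ((((2*b)*5)+0)+(((y+a)+(z+y))*y)) -> (((2*b)*5)+(((y+a)+(z+y))*y))
Fixed point: (((2*b)*5)+(((y+a)+(z+y))*y))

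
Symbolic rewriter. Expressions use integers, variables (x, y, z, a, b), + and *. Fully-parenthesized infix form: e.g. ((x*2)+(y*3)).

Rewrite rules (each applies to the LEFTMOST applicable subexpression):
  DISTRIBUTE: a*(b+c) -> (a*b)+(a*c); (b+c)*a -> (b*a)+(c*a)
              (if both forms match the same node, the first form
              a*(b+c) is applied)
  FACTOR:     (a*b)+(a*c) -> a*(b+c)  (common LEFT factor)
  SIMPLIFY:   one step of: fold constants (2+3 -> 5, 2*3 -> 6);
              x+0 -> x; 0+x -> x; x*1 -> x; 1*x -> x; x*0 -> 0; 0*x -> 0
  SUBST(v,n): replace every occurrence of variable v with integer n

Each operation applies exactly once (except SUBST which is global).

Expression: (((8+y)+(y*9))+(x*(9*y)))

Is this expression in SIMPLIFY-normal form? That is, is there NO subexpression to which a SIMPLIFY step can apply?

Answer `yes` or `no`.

Answer: yes

Derivation:
Expression: (((8+y)+(y*9))+(x*(9*y)))
Scanning for simplifiable subexpressions (pre-order)...
  at root: (((8+y)+(y*9))+(x*(9*y))) (not simplifiable)
  at L: ((8+y)+(y*9)) (not simplifiable)
  at LL: (8+y) (not simplifiable)
  at LR: (y*9) (not simplifiable)
  at R: (x*(9*y)) (not simplifiable)
  at RR: (9*y) (not simplifiable)
Result: no simplifiable subexpression found -> normal form.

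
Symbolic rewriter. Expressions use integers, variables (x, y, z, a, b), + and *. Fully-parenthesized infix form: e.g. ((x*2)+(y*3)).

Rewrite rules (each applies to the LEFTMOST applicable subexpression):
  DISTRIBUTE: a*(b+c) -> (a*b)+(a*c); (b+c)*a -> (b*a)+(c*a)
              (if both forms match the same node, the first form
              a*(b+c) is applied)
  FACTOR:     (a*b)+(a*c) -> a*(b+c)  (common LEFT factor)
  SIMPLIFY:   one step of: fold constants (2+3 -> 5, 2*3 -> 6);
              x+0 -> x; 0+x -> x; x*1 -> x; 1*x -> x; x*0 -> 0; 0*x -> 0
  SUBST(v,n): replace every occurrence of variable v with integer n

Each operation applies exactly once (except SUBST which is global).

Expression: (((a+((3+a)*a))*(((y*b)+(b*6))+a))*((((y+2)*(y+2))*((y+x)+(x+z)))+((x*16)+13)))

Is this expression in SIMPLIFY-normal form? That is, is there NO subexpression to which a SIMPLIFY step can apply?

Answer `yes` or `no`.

Expression: (((a+((3+a)*a))*(((y*b)+(b*6))+a))*((((y+2)*(y+2))*((y+x)+(x+z)))+((x*16)+13)))
Scanning for simplifiable subexpressions (pre-order)...
  at root: (((a+((3+a)*a))*(((y*b)+(b*6))+a))*((((y+2)*(y+2))*((y+x)+(x+z)))+((x*16)+13))) (not simplifiable)
  at L: ((a+((3+a)*a))*(((y*b)+(b*6))+a)) (not simplifiable)
  at LL: (a+((3+a)*a)) (not simplifiable)
  at LLR: ((3+a)*a) (not simplifiable)
  at LLRL: (3+a) (not simplifiable)
  at LR: (((y*b)+(b*6))+a) (not simplifiable)
  at LRL: ((y*b)+(b*6)) (not simplifiable)
  at LRLL: (y*b) (not simplifiable)
  at LRLR: (b*6) (not simplifiable)
  at R: ((((y+2)*(y+2))*((y+x)+(x+z)))+((x*16)+13)) (not simplifiable)
  at RL: (((y+2)*(y+2))*((y+x)+(x+z))) (not simplifiable)
  at RLL: ((y+2)*(y+2)) (not simplifiable)
  at RLLL: (y+2) (not simplifiable)
  at RLLR: (y+2) (not simplifiable)
  at RLR: ((y+x)+(x+z)) (not simplifiable)
  at RLRL: (y+x) (not simplifiable)
  at RLRR: (x+z) (not simplifiable)
  at RR: ((x*16)+13) (not simplifiable)
  at RRL: (x*16) (not simplifiable)
Result: no simplifiable subexpression found -> normal form.

Answer: yes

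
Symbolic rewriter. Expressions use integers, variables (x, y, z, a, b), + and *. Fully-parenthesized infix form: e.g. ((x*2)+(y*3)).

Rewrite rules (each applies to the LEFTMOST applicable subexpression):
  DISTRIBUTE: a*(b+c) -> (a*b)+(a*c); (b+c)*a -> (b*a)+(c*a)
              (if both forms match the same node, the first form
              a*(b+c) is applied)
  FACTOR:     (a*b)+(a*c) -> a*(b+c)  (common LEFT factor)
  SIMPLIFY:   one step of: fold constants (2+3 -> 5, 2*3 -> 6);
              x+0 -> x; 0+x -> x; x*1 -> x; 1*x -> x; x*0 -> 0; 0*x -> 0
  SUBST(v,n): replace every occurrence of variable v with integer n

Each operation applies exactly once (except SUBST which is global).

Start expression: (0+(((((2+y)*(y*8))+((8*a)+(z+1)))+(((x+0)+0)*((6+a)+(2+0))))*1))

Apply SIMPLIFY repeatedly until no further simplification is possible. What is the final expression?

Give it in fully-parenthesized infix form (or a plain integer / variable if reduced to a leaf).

Answer: ((((2+y)*(y*8))+((8*a)+(z+1)))+(x*((6+a)+2)))

Derivation:
Start: (0+(((((2+y)*(y*8))+((8*a)+(z+1)))+(((x+0)+0)*((6+a)+(2+0))))*1))
Step 1: at root: (0+(((((2+y)*(y*8))+((8*a)+(z+1)))+(((x+0)+0)*((6+a)+(2+0))))*1)) -> (((((2+y)*(y*8))+((8*a)+(z+1)))+(((x+0)+0)*((6+a)+(2+0))))*1); overall: (0+(((((2+y)*(y*8))+((8*a)+(z+1)))+(((x+0)+0)*((6+a)+(2+0))))*1)) -> (((((2+y)*(y*8))+((8*a)+(z+1)))+(((x+0)+0)*((6+a)+(2+0))))*1)
Step 2: at root: (((((2+y)*(y*8))+((8*a)+(z+1)))+(((x+0)+0)*((6+a)+(2+0))))*1) -> ((((2+y)*(y*8))+((8*a)+(z+1)))+(((x+0)+0)*((6+a)+(2+0)))); overall: (((((2+y)*(y*8))+((8*a)+(z+1)))+(((x+0)+0)*((6+a)+(2+0))))*1) -> ((((2+y)*(y*8))+((8*a)+(z+1)))+(((x+0)+0)*((6+a)+(2+0))))
Step 3: at RL: ((x+0)+0) -> (x+0); overall: ((((2+y)*(y*8))+((8*a)+(z+1)))+(((x+0)+0)*((6+a)+(2+0)))) -> ((((2+y)*(y*8))+((8*a)+(z+1)))+((x+0)*((6+a)+(2+0))))
Step 4: at RL: (x+0) -> x; overall: ((((2+y)*(y*8))+((8*a)+(z+1)))+((x+0)*((6+a)+(2+0)))) -> ((((2+y)*(y*8))+((8*a)+(z+1)))+(x*((6+a)+(2+0))))
Step 5: at RRR: (2+0) -> 2; overall: ((((2+y)*(y*8))+((8*a)+(z+1)))+(x*((6+a)+(2+0)))) -> ((((2+y)*(y*8))+((8*a)+(z+1)))+(x*((6+a)+2)))
Fixed point: ((((2+y)*(y*8))+((8*a)+(z+1)))+(x*((6+a)+2)))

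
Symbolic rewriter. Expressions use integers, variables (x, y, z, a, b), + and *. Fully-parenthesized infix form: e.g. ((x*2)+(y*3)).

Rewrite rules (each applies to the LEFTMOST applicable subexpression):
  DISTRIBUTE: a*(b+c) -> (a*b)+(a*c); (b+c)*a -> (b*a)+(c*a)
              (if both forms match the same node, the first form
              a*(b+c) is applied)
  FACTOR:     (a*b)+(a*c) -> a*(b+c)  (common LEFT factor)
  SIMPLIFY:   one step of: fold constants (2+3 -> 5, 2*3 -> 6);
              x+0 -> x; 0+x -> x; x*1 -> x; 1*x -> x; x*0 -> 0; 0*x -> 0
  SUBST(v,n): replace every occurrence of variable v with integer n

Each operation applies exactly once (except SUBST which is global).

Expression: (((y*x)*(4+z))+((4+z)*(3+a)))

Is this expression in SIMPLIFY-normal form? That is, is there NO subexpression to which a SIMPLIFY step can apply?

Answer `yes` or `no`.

Answer: yes

Derivation:
Expression: (((y*x)*(4+z))+((4+z)*(3+a)))
Scanning for simplifiable subexpressions (pre-order)...
  at root: (((y*x)*(4+z))+((4+z)*(3+a))) (not simplifiable)
  at L: ((y*x)*(4+z)) (not simplifiable)
  at LL: (y*x) (not simplifiable)
  at LR: (4+z) (not simplifiable)
  at R: ((4+z)*(3+a)) (not simplifiable)
  at RL: (4+z) (not simplifiable)
  at RR: (3+a) (not simplifiable)
Result: no simplifiable subexpression found -> normal form.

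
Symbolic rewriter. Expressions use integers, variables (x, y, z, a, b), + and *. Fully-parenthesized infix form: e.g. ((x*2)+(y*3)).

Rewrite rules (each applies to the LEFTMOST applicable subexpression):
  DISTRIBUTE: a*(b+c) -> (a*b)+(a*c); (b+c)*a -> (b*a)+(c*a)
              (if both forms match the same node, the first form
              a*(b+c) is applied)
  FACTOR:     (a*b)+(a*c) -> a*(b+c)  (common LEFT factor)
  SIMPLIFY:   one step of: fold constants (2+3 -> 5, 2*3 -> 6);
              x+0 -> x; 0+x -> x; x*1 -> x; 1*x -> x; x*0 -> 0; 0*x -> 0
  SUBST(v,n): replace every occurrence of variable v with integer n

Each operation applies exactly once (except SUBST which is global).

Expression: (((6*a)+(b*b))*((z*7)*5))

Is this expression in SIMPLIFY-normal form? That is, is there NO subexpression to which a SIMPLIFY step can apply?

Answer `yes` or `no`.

Expression: (((6*a)+(b*b))*((z*7)*5))
Scanning for simplifiable subexpressions (pre-order)...
  at root: (((6*a)+(b*b))*((z*7)*5)) (not simplifiable)
  at L: ((6*a)+(b*b)) (not simplifiable)
  at LL: (6*a) (not simplifiable)
  at LR: (b*b) (not simplifiable)
  at R: ((z*7)*5) (not simplifiable)
  at RL: (z*7) (not simplifiable)
Result: no simplifiable subexpression found -> normal form.

Answer: yes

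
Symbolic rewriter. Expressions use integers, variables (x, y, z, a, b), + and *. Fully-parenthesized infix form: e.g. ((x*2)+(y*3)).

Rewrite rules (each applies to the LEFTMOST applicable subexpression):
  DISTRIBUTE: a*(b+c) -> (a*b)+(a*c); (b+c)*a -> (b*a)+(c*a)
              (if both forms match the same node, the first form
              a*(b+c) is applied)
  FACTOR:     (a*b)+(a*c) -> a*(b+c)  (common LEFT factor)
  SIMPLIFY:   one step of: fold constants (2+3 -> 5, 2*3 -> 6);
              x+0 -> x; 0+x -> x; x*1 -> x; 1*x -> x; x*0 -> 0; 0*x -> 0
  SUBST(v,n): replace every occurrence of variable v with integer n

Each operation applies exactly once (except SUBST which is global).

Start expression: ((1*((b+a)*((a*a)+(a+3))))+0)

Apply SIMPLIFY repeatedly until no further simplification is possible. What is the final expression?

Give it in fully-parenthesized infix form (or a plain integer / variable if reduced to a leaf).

Answer: ((b+a)*((a*a)+(a+3)))

Derivation:
Start: ((1*((b+a)*((a*a)+(a+3))))+0)
Step 1: at root: ((1*((b+a)*((a*a)+(a+3))))+0) -> (1*((b+a)*((a*a)+(a+3)))); overall: ((1*((b+a)*((a*a)+(a+3))))+0) -> (1*((b+a)*((a*a)+(a+3))))
Step 2: at root: (1*((b+a)*((a*a)+(a+3)))) -> ((b+a)*((a*a)+(a+3))); overall: (1*((b+a)*((a*a)+(a+3)))) -> ((b+a)*((a*a)+(a+3)))
Fixed point: ((b+a)*((a*a)+(a+3)))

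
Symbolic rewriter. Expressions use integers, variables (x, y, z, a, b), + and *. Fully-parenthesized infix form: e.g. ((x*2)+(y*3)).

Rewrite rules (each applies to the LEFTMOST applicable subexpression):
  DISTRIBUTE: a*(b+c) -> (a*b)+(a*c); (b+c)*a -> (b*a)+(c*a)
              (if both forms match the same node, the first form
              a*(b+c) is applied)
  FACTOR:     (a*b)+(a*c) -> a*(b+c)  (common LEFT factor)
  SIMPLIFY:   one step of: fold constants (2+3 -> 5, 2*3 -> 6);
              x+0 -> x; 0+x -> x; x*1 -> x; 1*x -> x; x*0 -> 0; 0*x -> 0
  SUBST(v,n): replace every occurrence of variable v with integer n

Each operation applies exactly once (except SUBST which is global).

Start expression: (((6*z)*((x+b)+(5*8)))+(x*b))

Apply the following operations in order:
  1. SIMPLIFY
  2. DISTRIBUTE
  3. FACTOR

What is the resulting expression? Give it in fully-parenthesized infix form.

Start: (((6*z)*((x+b)+(5*8)))+(x*b))
Apply SIMPLIFY at LRR (target: (5*8)): (((6*z)*((x+b)+(5*8)))+(x*b)) -> (((6*z)*((x+b)+40))+(x*b))
Apply DISTRIBUTE at L (target: ((6*z)*((x+b)+40))): (((6*z)*((x+b)+40))+(x*b)) -> ((((6*z)*(x+b))+((6*z)*40))+(x*b))
Apply FACTOR at L (target: (((6*z)*(x+b))+((6*z)*40))): ((((6*z)*(x+b))+((6*z)*40))+(x*b)) -> (((6*z)*((x+b)+40))+(x*b))

Answer: (((6*z)*((x+b)+40))+(x*b))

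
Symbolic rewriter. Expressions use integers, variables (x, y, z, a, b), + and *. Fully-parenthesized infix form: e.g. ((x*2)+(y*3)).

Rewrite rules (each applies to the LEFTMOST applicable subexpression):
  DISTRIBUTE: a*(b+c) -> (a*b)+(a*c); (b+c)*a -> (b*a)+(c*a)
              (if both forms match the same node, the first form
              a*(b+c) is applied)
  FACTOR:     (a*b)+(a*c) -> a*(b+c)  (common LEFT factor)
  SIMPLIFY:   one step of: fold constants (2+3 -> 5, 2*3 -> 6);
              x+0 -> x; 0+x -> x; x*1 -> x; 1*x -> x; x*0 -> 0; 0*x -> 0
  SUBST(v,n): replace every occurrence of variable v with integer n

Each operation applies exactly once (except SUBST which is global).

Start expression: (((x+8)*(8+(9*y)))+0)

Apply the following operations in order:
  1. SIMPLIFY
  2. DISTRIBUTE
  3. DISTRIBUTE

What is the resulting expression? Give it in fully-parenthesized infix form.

Answer: (((x*8)+(8*8))+((x+8)*(9*y)))

Derivation:
Start: (((x+8)*(8+(9*y)))+0)
Apply SIMPLIFY at root (target: (((x+8)*(8+(9*y)))+0)): (((x+8)*(8+(9*y)))+0) -> ((x+8)*(8+(9*y)))
Apply DISTRIBUTE at root (target: ((x+8)*(8+(9*y)))): ((x+8)*(8+(9*y))) -> (((x+8)*8)+((x+8)*(9*y)))
Apply DISTRIBUTE at L (target: ((x+8)*8)): (((x+8)*8)+((x+8)*(9*y))) -> (((x*8)+(8*8))+((x+8)*(9*y)))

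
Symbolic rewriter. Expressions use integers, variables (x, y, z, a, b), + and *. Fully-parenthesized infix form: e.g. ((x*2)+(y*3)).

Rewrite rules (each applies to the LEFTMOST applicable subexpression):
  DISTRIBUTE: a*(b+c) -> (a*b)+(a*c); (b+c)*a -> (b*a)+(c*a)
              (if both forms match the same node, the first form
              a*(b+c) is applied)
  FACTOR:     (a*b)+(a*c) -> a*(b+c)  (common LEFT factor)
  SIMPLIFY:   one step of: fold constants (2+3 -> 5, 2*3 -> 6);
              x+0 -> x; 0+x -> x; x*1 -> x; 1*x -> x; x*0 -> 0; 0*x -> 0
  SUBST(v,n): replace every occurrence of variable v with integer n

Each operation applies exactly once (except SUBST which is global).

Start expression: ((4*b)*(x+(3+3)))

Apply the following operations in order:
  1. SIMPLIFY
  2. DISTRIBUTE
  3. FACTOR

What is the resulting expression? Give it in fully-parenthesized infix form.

Start: ((4*b)*(x+(3+3)))
Apply SIMPLIFY at RR (target: (3+3)): ((4*b)*(x+(3+3))) -> ((4*b)*(x+6))
Apply DISTRIBUTE at root (target: ((4*b)*(x+6))): ((4*b)*(x+6)) -> (((4*b)*x)+((4*b)*6))
Apply FACTOR at root (target: (((4*b)*x)+((4*b)*6))): (((4*b)*x)+((4*b)*6)) -> ((4*b)*(x+6))

Answer: ((4*b)*(x+6))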